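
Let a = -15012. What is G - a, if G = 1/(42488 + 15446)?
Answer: 869705209/57934 ≈ 15012.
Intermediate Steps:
G = 1/57934 ≈ 1.7261e-5
G - a = 1/57934 - 1*(-15012) = 1/57934 + 15012 = 869705209/57934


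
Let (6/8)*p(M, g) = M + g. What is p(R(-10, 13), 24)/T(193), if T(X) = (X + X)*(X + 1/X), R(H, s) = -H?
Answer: 34/55875 ≈ 0.00060850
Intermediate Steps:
p(M, g) = 4*M/3 + 4*g/3 (p(M, g) = 4*(M + g)/3 = 4*M/3 + 4*g/3)
T(X) = 2*X*(X + 1/X) (T(X) = (2*X)*(X + 1/X) = 2*X*(X + 1/X))
p(R(-10, 13), 24)/T(193) = (4*(-1*(-10))/3 + (4/3)*24)/(2 + 2*193**2) = ((4/3)*10 + 32)/(2 + 2*37249) = (40/3 + 32)/(2 + 74498) = (136/3)/74500 = (136/3)*(1/74500) = 34/55875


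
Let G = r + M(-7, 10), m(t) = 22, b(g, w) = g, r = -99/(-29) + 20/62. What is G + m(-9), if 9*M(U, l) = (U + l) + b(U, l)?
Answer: 204637/8091 ≈ 25.292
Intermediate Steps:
r = 3359/899 (r = -99*(-1/29) + 20*(1/62) = 99/29 + 10/31 = 3359/899 ≈ 3.7364)
M(U, l) = l/9 + 2*U/9 (M(U, l) = ((U + l) + U)/9 = (l + 2*U)/9 = l/9 + 2*U/9)
G = 26635/8091 (G = 3359/899 + ((⅑)*10 + (2/9)*(-7)) = 3359/899 + (10/9 - 14/9) = 3359/899 - 4/9 = 26635/8091 ≈ 3.2919)
G + m(-9) = 26635/8091 + 22 = 204637/8091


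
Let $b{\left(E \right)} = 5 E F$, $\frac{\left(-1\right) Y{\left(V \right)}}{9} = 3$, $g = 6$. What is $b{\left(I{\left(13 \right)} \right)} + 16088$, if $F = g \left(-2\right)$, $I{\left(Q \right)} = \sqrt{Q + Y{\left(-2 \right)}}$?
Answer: $16088 - 60 i \sqrt{14} \approx 16088.0 - 224.5 i$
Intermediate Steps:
$Y{\left(V \right)} = -27$ ($Y{\left(V \right)} = \left(-9\right) 3 = -27$)
$I{\left(Q \right)} = \sqrt{-27 + Q}$ ($I{\left(Q \right)} = \sqrt{Q - 27} = \sqrt{-27 + Q}$)
$F = -12$ ($F = 6 \left(-2\right) = -12$)
$b{\left(E \right)} = - 60 E$ ($b{\left(E \right)} = 5 E \left(-12\right) = - 60 E$)
$b{\left(I{\left(13 \right)} \right)} + 16088 = - 60 \sqrt{-27 + 13} + 16088 = - 60 \sqrt{-14} + 16088 = - 60 i \sqrt{14} + 16088 = 16088 - 60 i \sqrt{14}$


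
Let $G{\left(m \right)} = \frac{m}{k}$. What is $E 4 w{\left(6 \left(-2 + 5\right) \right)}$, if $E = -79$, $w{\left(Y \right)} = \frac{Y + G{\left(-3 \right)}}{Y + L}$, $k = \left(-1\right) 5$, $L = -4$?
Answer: $- \frac{14694}{35} \approx -419.83$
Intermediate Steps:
$k = -5$
$G{\left(m \right)} = - \frac{m}{5}$ ($G{\left(m \right)} = \frac{m}{-5} = m \left(- \frac{1}{5}\right) = - \frac{m}{5}$)
$w{\left(Y \right)} = \frac{\frac{3}{5} + Y}{-4 + Y}$ ($w{\left(Y \right)} = \frac{Y - - \frac{3}{5}}{Y - 4} = \frac{Y + \frac{3}{5}}{-4 + Y} = \frac{\frac{3}{5} + Y}{-4 + Y}$)
$E 4 w{\left(6 \left(-2 + 5\right) \right)} = \left(-79\right) 4 \frac{\frac{3}{5} + 6 \left(-2 + 5\right)}{-4 + 6 \left(-2 + 5\right)} = - 316 \frac{\frac{3}{5} + 6 \cdot 3}{-4 + 6 \cdot 3} = - 316 \frac{\frac{3}{5} + 18}{-4 + 18} = - 316 \cdot \frac{1}{14} \cdot \frac{93}{5} = \left(-316\right) \frac{93}{70} = - \frac{14694}{35}$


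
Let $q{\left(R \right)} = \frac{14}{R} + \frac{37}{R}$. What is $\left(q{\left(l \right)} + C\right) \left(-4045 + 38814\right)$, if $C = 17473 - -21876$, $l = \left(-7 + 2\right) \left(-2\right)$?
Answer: $\frac{13683027029}{10} \approx 1.3683 \cdot 10^{9}$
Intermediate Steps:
$l = 10$ ($l = \left(-5\right) \left(-2\right) = 10$)
$q{\left(R \right)} = \frac{51}{R}$
$C = 39349$ ($C = 17473 + 21876 = 39349$)
$\left(q{\left(l \right)} + C\right) \left(-4045 + 38814\right) = \left(\frac{51}{10} + 39349\right) \left(-4045 + 38814\right) = \left(51 \cdot \frac{1}{10} + 39349\right) 34769 = \left(\frac{51}{10} + 39349\right) 34769 = \frac{393541}{10} \cdot 34769 = \frac{13683027029}{10}$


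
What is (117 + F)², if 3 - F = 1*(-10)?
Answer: 16900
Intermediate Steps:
F = 13 (F = 3 - (-10) = 3 - 1*(-10) = 3 + 10 = 13)
(117 + F)² = (117 + 13)² = 130² = 16900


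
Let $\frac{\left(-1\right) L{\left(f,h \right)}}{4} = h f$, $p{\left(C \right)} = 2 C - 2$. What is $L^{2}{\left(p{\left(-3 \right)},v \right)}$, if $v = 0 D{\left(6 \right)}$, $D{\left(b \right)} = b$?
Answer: $0$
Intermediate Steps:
$p{\left(C \right)} = -2 + 2 C$
$v = 0$ ($v = 0 \cdot 6 = 0$)
$L{\left(f,h \right)} = - 4 f h$ ($L{\left(f,h \right)} = - 4 h f = - 4 f h$)
$L^{2}{\left(p{\left(-3 \right)},v \right)} = \left(\left(-4\right) \left(-2 + 2 \left(-3\right)\right) 0\right)^{2} = \left(\left(-4\right) \left(-2 - 6\right) 0\right)^{2} = \left(\left(-4\right) \left(-8\right) 0\right)^{2} = 0^{2} = 0$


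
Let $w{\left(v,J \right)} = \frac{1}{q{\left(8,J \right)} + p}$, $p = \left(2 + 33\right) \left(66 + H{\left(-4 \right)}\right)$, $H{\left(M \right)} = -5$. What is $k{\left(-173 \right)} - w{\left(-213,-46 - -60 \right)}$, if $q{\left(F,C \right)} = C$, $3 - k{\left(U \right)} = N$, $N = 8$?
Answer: $- \frac{10746}{2149} \approx -5.0005$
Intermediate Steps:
$k{\left(U \right)} = -5$ ($k{\left(U \right)} = 3 - 8 = -5$)
$p = 2135$ ($p = \left(2 + 33\right) \left(66 - 5\right) = 35 \cdot 61 = 2135$)
$w{\left(v,J \right)} = \frac{1}{2135 + J}$ ($w{\left(v,J \right)} = \frac{1}{J + 2135} = \frac{1}{2135 + J}$)
$k{\left(-173 \right)} - w{\left(-213,-46 - -60 \right)} = -5 - \frac{1}{2135 - -14} = -5 - \frac{1}{2135 + \left(-46 + 60\right)} = -5 - \frac{1}{2135 + 14} = -5 - \frac{1}{2149} = - \frac{10746}{2149}$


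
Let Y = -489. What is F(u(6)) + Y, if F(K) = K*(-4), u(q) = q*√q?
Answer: -489 - 24*√6 ≈ -547.79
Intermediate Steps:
u(q) = q^(3/2)
F(K) = -4*K
F(u(6)) + Y = -24*√6 - 489 = -489 - 24*√6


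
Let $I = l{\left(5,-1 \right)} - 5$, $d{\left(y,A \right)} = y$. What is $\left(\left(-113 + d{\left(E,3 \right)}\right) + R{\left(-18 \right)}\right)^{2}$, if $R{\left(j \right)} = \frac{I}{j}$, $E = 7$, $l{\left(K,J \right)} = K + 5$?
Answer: $\frac{3659569}{324} \approx 11295.0$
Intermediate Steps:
$l{\left(K,J \right)} = 5 + K$
$I = 5$ ($I = \left(5 + 5\right) - 5 = 10 - 5 = 5$)
$R{\left(j \right)} = \frac{5}{j}$
$\left(\left(-113 + d{\left(E,3 \right)}\right) + R{\left(-18 \right)}\right)^{2} = \left(\left(-113 + 7\right) + \frac{5}{-18}\right)^{2} = \left(-106 + 5 \left(- \frac{1}{18}\right)\right)^{2} = \left(-106 - \frac{5}{18}\right)^{2} = \left(- \frac{1913}{18}\right)^{2} = \frac{3659569}{324}$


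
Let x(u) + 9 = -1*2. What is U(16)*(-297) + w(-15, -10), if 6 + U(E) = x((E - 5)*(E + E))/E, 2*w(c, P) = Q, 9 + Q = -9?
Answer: 31635/16 ≈ 1977.2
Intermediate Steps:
x(u) = -11 (x(u) = -9 - 1*2 = -9 - 2 = -11)
Q = -18 (Q = -9 - 9 = -18)
w(c, P) = -9 (w(c, P) = (½)*(-18) = -9)
U(E) = -6 - 11/E
U(16)*(-297) + w(-15, -10) = (-6 - 11/16)*(-297) - 9 = -107/16*(-297) - 9 = 31779/16 - 9 = 31635/16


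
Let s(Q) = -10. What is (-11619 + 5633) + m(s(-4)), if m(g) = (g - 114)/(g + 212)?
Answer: -604648/101 ≈ -5986.6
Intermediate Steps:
m(g) = (-114 + g)/(212 + g)
(-11619 + 5633) + m(s(-4)) = (-11619 + 5633) + (-114 - 10)/(212 - 10) = -5986 - 124/202 = -5986 + (1/202)*(-124) = -5986 - 62/101 = -604648/101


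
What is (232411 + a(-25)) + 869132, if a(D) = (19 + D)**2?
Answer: 1101579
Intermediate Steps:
(232411 + a(-25)) + 869132 = (232411 + (19 - 25)**2) + 869132 = (232411 + (-6)**2) + 869132 = (232411 + 36) + 869132 = 232447 + 869132 = 1101579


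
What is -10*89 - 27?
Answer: -917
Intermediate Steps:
-10*89 - 27 = -890 - 27 = -917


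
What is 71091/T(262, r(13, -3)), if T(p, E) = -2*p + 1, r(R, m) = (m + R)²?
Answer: -71091/523 ≈ -135.93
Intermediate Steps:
r(R, m) = (R + m)²
T(p, E) = 1 - 2*p
71091/T(262, r(13, -3)) = 71091/(1 - 2*262) = 71091/(1 - 524) = 71091/(-523) = 71091*(-1/523) = -71091/523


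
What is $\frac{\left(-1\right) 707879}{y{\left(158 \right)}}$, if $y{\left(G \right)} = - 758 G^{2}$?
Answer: $\frac{707879}{18922712} \approx 0.037409$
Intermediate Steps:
$\frac{\left(-1\right) 707879}{y{\left(158 \right)}} = \frac{\left(-1\right) 707879}{\left(-758\right) 158^{2}} = - \frac{707879}{\left(-758\right) 24964} = - \frac{707879}{-18922712} = \left(-707879\right) \left(- \frac{1}{18922712}\right) = \frac{707879}{18922712}$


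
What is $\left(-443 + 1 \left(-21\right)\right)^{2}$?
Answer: $215296$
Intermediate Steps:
$\left(-443 + 1 \left(-21\right)\right)^{2} = \left(-443 - 21\right)^{2} = \left(-464\right)^{2} = 215296$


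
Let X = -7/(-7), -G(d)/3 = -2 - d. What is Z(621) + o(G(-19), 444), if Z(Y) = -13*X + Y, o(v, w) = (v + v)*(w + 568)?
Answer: -102616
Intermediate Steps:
G(d) = 6 + 3*d (G(d) = -3*(-2 - d) = 6 + 3*d)
o(v, w) = 2*v*(568 + w) (o(v, w) = (2*v)*(568 + w) = 2*v*(568 + w))
X = 1 (X = -7*(-1/7) = 1)
Z(Y) = -13 + Y (Z(Y) = -13*1 + Y = -13 + Y)
Z(621) + o(G(-19), 444) = (-13 + 621) + 2*(6 + 3*(-19))*(568 + 444) = 608 + 2*(6 - 57)*1012 = 608 + 2*(-51)*1012 = 608 - 103224 = -102616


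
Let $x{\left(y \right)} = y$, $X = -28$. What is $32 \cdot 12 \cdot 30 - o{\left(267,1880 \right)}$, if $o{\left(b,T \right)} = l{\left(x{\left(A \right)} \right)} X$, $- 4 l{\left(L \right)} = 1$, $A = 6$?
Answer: $11513$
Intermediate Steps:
$l{\left(L \right)} = - \frac{1}{4}$ ($l{\left(L \right)} = \left(- \frac{1}{4}\right) 1 = - \frac{1}{4}$)
$o{\left(b,T \right)} = 7$ ($o{\left(b,T \right)} = \left(- \frac{1}{4}\right) \left(-28\right) = 7$)
$32 \cdot 12 \cdot 30 - o{\left(267,1880 \right)} = 32 \cdot 12 \cdot 30 - 7 = 384 \cdot 30 - 7 = 11520 - 7 = 11513$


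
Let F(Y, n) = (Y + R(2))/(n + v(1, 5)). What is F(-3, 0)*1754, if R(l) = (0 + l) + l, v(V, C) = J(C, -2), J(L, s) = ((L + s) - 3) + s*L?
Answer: -877/5 ≈ -175.40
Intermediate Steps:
J(L, s) = -3 + L + s + L*s (J(L, s) = (-3 + L + s) + L*s = -3 + L + s + L*s)
v(V, C) = -5 - C (v(V, C) = -3 + C - 2 + C*(-2) = -3 + C - 2 - 2*C = -5 - C)
R(l) = 2*l (R(l) = l + l = 2*l)
F(Y, n) = (4 + Y)/(-10 + n) (F(Y, n) = (Y + 2*2)/(n + (-5 - 1*5)) = (Y + 4)/(n + (-5 - 5)) = (4 + Y)/(n - 10) = (4 + Y)/(-10 + n))
F(-3, 0)*1754 = ((4 - 3)/(-10 + 0))*1754 = (1/(-10))*1754 = -⅒*1*1754 = -⅒*1754 = -877/5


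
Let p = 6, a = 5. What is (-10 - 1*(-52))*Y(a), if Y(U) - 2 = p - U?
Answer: 126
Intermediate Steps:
Y(U) = 8 - U (Y(U) = 2 + (6 - U) = 8 - U)
(-10 - 1*(-52))*Y(a) = (-10 - 1*(-52))*(8 - 1*5) = (-10 + 52)*(8 - 5) = 42*3 = 126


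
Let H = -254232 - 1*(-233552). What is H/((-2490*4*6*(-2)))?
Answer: -517/2988 ≈ -0.17303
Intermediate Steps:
H = -20680 (H = -254232 + 233552 = -20680)
H/((-2490*4*6*(-2))) = -20680/((-2490*4*6*(-2))) = -20680/((-59760*(-2))) = -20680/((-2490*(-48))) = -20680/119520 = -20680*1/119520 = -517/2988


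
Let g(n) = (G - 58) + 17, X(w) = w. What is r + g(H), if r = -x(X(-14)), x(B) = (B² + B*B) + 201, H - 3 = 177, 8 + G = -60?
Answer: -702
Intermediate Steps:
G = -68 (G = -8 - 60 = -68)
H = 180 (H = 3 + 177 = 180)
g(n) = -109 (g(n) = (-68 - 58) + 17 = -126 + 17 = -109)
x(B) = 201 + 2*B² (x(B) = (B² + B²) + 201 = 2*B² + 201 = 201 + 2*B²)
r = -593 (r = -(201 + 2*(-14)²) = -(201 + 2*196) = -(201 + 392) = -1*593 = -593)
r + g(H) = -593 - 109 = -702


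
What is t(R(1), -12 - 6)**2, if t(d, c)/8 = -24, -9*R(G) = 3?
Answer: 36864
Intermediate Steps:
R(G) = -1/3 (R(G) = -1/9*3 = -1/3)
t(d, c) = -192 (t(d, c) = 8*(-24) = -192)
t(R(1), -12 - 6)**2 = (-192)**2 = 36864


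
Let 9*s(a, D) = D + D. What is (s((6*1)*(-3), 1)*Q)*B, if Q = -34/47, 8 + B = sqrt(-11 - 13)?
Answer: 544/423 - 136*I*sqrt(6)/423 ≈ 1.2861 - 0.78754*I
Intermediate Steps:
B = -8 + 2*I*sqrt(6) (B = -8 + sqrt(-11 - 13) = -8 + sqrt(-24) = -8 + 2*I*sqrt(6) ≈ -8.0 + 4.899*I)
Q = -34/47 (Q = -34*1/47 = -34/47 ≈ -0.72340)
s(a, D) = 2*D/9 (s(a, D) = (D + D)/9 = (2*D)/9 = 2*D/9)
(s((6*1)*(-3), 1)*Q)*B = (((2/9)*1)*(-34/47))*(-8 + 2*I*sqrt(6)) = ((2/9)*(-34/47))*(-8 + 2*I*sqrt(6)) = -68*(-8 + 2*I*sqrt(6))/423 = 544/423 - 136*I*sqrt(6)/423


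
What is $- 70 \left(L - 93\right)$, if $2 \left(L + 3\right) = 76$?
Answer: $4060$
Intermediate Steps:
$L = 35$ ($L = -3 + \frac{1}{2} \cdot 76 = -3 + 38 = 35$)
$- 70 \left(L - 93\right) = - 70 \left(35 - 93\right) = \left(-70\right) \left(-58\right) = 4060$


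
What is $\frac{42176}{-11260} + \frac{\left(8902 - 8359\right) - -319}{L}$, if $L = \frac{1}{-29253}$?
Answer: $- \frac{70983292634}{2815} \approx -2.5216 \cdot 10^{7}$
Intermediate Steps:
$L = - \frac{1}{29253} \approx -3.4185 \cdot 10^{-5}$
$\frac{42176}{-11260} + \frac{\left(8902 - 8359\right) - -319}{L} = \frac{42176}{-11260} + \frac{\left(8902 - 8359\right) - -319}{- \frac{1}{29253}} = 42176 \left(- \frac{1}{11260}\right) + \left(\left(8902 - 8359\right) + 319\right) \left(-29253\right) = - \frac{10544}{2815} + \left(543 + 319\right) \left(-29253\right) = - \frac{10544}{2815} + 862 \left(-29253\right) = - \frac{10544}{2815} - 25216086 = - \frac{70983292634}{2815}$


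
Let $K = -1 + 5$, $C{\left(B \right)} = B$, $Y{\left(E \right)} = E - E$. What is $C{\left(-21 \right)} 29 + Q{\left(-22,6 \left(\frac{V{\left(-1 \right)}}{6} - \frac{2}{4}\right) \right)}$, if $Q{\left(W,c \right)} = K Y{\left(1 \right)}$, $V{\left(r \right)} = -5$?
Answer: $-609$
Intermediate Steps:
$Y{\left(E \right)} = 0$
$K = 4$
$Q{\left(W,c \right)} = 0$ ($Q{\left(W,c \right)} = 4 \cdot 0 = 0$)
$C{\left(-21 \right)} 29 + Q{\left(-22,6 \left(\frac{V{\left(-1 \right)}}{6} - \frac{2}{4}\right) \right)} = \left(-21\right) 29 + 0 = -609 + 0 = -609$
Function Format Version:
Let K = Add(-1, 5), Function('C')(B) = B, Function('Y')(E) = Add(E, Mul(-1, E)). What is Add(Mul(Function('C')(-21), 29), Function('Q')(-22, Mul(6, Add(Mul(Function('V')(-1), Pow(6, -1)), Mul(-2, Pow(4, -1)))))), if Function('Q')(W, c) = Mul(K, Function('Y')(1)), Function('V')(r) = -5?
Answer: -609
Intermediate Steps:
Function('Y')(E) = 0
K = 4
Function('Q')(W, c) = 0 (Function('Q')(W, c) = Mul(4, 0) = 0)
Add(Mul(Function('C')(-21), 29), Function('Q')(-22, Mul(6, Add(Mul(Function('V')(-1), Pow(6, -1)), Mul(-2, Pow(4, -1)))))) = Add(Mul(-21, 29), 0) = Add(-609, 0) = -609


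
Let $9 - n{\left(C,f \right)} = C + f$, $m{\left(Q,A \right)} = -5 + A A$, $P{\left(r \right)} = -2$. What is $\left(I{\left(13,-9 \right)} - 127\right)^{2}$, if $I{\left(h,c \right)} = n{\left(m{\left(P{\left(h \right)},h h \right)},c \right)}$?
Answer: $821682225$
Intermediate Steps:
$m{\left(Q,A \right)} = -5 + A^{2}$
$n{\left(C,f \right)} = 9 - C - f$ ($n{\left(C,f \right)} = 9 - \left(C + f\right) = 9 - C - f$)
$I{\left(h,c \right)} = 14 - c - h^{4}$ ($I{\left(h,c \right)} = 9 - \left(-5 + \left(h h\right)^{2}\right) - c = 9 - \left(-5 + \left(h^{2}\right)^{2}\right) - c = 9 - \left(-5 + h^{4}\right) - c = 14 - c - h^{4}$)
$\left(I{\left(13,-9 \right)} - 127\right)^{2} = \left(\left(14 - -9 - 13^{4}\right) - 127\right)^{2} = \left(\left(14 + 9 - 28561\right) - 127\right)^{2} = \left(-28538 - 127\right)^{2} = \left(-28665\right)^{2} = 821682225$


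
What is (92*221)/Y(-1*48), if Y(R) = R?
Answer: -5083/12 ≈ -423.58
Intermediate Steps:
(92*221)/Y(-1*48) = (92*221)/((-1*48)) = 20332/(-48) = 20332*(-1/48) = -5083/12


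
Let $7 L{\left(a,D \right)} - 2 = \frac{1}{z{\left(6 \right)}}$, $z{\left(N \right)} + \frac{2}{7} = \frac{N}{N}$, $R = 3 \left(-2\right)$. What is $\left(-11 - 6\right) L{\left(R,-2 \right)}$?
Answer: $- \frac{289}{35} \approx -8.2571$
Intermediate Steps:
$R = -6$
$z{\left(N \right)} = \frac{5}{7}$ ($z{\left(N \right)} = - \frac{2}{7} + \frac{N}{N} = - \frac{2}{7} + 1 = \frac{5}{7}$)
$L{\left(a,D \right)} = \frac{17}{35}$ ($L{\left(a,D \right)} = \frac{2}{7} + \frac{1}{7 \cdot \frac{5}{7}} = \frac{2}{7} + \frac{1}{7} \cdot \frac{7}{5} = \frac{2}{7} + \frac{1}{5} = \frac{17}{35}$)
$\left(-11 - 6\right) L{\left(R,-2 \right)} = \left(-11 - 6\right) \frac{17}{35} = \left(-17\right) \frac{17}{35} = - \frac{289}{35}$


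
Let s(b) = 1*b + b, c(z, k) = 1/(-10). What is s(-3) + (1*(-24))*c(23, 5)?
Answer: -18/5 ≈ -3.6000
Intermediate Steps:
c(z, k) = -1/10
s(b) = 2*b (s(b) = b + b = 2*b)
s(-3) + (1*(-24))*c(23, 5) = 2*(-3) + (1*(-24))*(-1/10) = -6 - 24*(-1/10) = -6 + 12/5 = -18/5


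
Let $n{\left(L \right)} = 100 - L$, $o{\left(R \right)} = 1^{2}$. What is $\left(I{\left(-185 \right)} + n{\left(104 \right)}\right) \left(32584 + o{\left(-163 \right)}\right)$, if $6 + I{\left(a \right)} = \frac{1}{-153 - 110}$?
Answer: $- \frac{85731135}{263} \approx -3.2597 \cdot 10^{5}$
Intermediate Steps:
$o{\left(R \right)} = 1$
$I{\left(a \right)} = - \frac{1579}{263}$ ($I{\left(a \right)} = -6 + \frac{1}{-153 - 110} = -6 + \frac{1}{-263} = -6 - \frac{1}{263} = - \frac{1579}{263}$)
$\left(I{\left(-185 \right)} + n{\left(104 \right)}\right) \left(32584 + o{\left(-163 \right)}\right) = \left(- \frac{1579}{263} + \left(100 - 104\right)\right) \left(32584 + 1\right) = \left(- \frac{1579}{263} + \left(100 - 104\right)\right) 32585 = \left(- \frac{1579}{263} - 4\right) 32585 = \left(- \frac{2631}{263}\right) 32585 = - \frac{85731135}{263}$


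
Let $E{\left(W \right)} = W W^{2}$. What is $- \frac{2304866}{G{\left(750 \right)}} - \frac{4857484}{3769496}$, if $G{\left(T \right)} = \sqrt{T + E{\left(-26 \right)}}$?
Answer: $- \frac{1214371}{942374} + \frac{1152433 i \sqrt{16826}}{8413} \approx -1.2886 + 17769.0 i$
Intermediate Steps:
$E{\left(W \right)} = W^{3}$
$G{\left(T \right)} = \sqrt{-17576 + T}$ ($G{\left(T \right)} = \sqrt{T + \left(-26\right)^{3}} = \sqrt{T - 17576} = \sqrt{-17576 + T}$)
$- \frac{2304866}{G{\left(750 \right)}} - \frac{4857484}{3769496} = - \frac{2304866}{\sqrt{-17576 + 750}} - \frac{4857484}{3769496} = - \frac{2304866}{\sqrt{-16826}} - \frac{1214371}{942374} = - \frac{2304866}{i \sqrt{16826}} - \frac{1214371}{942374} = - 2304866 \left(- \frac{i \sqrt{16826}}{16826}\right) - \frac{1214371}{942374} = \frac{1152433 i \sqrt{16826}}{8413} - \frac{1214371}{942374} = - \frac{1214371}{942374} + \frac{1152433 i \sqrt{16826}}{8413}$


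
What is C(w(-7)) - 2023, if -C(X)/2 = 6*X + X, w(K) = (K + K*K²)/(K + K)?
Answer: -2373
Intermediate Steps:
w(K) = (K + K³)/(2*K) (w(K) = (K + K³)/((2*K)) = (K + K³)*(1/(2*K)) = (K + K³)/(2*K))
C(X) = -14*X (C(X) = -2*(6*X + X) = -14*X)
C(w(-7)) - 2023 = -14*(½ + (½)*(-7)²) - 2023 = -14*(½ + (½)*49) - 2023 = -14*(½ + 49/2) - 2023 = -14*25 - 2023 = -350 - 2023 = -2373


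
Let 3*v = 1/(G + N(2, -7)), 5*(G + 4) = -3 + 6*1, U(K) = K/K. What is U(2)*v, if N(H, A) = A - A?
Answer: -5/51 ≈ -0.098039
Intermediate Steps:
U(K) = 1
N(H, A) = 0
G = -17/5 (G = -4 + (-3 + 6*1)/5 = -4 + (-3 + 6)/5 = -4 + (⅕)*3 = -4 + ⅗ = -17/5 ≈ -3.4000)
v = -5/51 (v = 1/(3*(-17/5 + 0)) = 1/(3*(-17/5)) = (⅓)*(-5/17) = -5/51 ≈ -0.098039)
U(2)*v = 1*(-5/51) = -5/51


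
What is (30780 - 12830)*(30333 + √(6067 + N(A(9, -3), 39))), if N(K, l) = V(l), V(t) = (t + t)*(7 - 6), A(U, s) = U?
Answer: 544477350 + 17950*√6145 ≈ 5.4588e+8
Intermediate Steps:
V(t) = 2*t (V(t) = (2*t)*1 = 2*t)
N(K, l) = 2*l
(30780 - 12830)*(30333 + √(6067 + N(A(9, -3), 39))) = (30780 - 12830)*(30333 + √(6067 + 2*39)) = 17950*(30333 + √(6067 + 78)) = 17950*(30333 + √6145) = 544477350 + 17950*√6145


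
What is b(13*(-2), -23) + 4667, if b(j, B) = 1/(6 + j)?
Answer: 93339/20 ≈ 4667.0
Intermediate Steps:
b(13*(-2), -23) + 4667 = 1/(6 + 13*(-2)) + 4667 = 1/(6 - 26) + 4667 = 1/(-20) + 4667 = -1/20 + 4667 = 93339/20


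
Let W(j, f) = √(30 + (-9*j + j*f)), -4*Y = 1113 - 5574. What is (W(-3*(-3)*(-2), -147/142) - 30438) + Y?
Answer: -117291/4 + √1061805/71 ≈ -29308.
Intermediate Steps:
Y = 4461/4 (Y = -(1113 - 5574)/4 = -¼*(-4461) = 4461/4 ≈ 1115.3)
W(j, f) = √(30 - 9*j + f*j) (W(j, f) = √(30 + (-9*j + f*j)) = √(30 - 9*j + f*j))
(W(-3*(-3)*(-2), -147/142) - 30438) + Y = (√(30 - 9*(-3*(-3))*(-2) + (-147/142)*(-3*(-3)*(-2))) - 30438) + 4461/4 = (√(30 - 81*(-2) + (-147*1/142)*(9*(-2))) - 30438) + 4461/4 = (√(30 - 9*(-18) - 147/142*(-18)) - 30438) + 4461/4 = (√(30 + 162 + 1323/71) - 30438) + 4461/4 = (√(14955/71) - 30438) + 4461/4 = (√1061805/71 - 30438) + 4461/4 = (-30438 + √1061805/71) + 4461/4 = -117291/4 + √1061805/71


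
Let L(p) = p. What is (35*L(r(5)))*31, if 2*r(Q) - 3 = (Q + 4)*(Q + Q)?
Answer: 100905/2 ≈ 50453.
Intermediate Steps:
r(Q) = 3/2 + Q*(4 + Q) (r(Q) = 3/2 + ((Q + 4)*(Q + Q))/2 = 3/2 + ((4 + Q)*(2*Q))/2 = 3/2 + (2*Q*(4 + Q))/2 = 3/2 + Q*(4 + Q))
(35*L(r(5)))*31 = (35*(3/2 + 5**2 + 4*5))*31 = (35*(3/2 + 25 + 20))*31 = (35*(93/2))*31 = (3255/2)*31 = 100905/2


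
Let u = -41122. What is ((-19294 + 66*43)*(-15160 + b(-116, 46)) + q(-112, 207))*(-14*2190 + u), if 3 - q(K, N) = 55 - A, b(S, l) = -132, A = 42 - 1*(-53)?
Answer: -18063595387490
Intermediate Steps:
A = 95 (A = 42 + 53 = 95)
q(K, N) = 43 (q(K, N) = 3 - (55 - 1*95) = 3 - (55 - 95) = 3 - 1*(-40) = 3 + 40 = 43)
((-19294 + 66*43)*(-15160 + b(-116, 46)) + q(-112, 207))*(-14*2190 + u) = ((-19294 + 66*43)*(-15160 - 132) + 43)*(-14*2190 - 41122) = ((-19294 + 2838)*(-15292) + 43)*(-30660 - 41122) = (-16456*(-15292) + 43)*(-71782) = (251645152 + 43)*(-71782) = 251645195*(-71782) = -18063595387490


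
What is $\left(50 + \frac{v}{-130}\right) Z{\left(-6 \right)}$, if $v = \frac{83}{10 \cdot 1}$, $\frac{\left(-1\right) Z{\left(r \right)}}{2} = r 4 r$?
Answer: $- \frac{4674024}{325} \approx -14382.0$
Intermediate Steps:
$Z{\left(r \right)} = - 8 r^{2}$ ($Z{\left(r \right)} = - 2 r 4 r = - 2 \cdot 4 r r = - 2 \cdot 4 r^{2} = - 8 r^{2}$)
$v = \frac{83}{10} \approx 8.3$
$\left(50 + \frac{v}{-130}\right) Z{\left(-6 \right)} = \left(50 + \frac{83}{10 \left(-130\right)}\right) \left(- 8 \left(-6\right)^{2}\right) = \left(50 + \frac{83}{10} \left(- \frac{1}{130}\right)\right) \left(\left(-8\right) 36\right) = \left(50 - \frac{83}{1300}\right) \left(-288\right) = \frac{64917}{1300} \left(-288\right) = - \frac{4674024}{325}$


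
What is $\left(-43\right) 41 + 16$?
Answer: $-1747$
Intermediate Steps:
$\left(-43\right) 41 + 16 = -1763 + 16 = -1747$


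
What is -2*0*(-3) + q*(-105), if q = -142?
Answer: 14910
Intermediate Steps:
-2*0*(-3) + q*(-105) = -2*0*(-3) - 142*(-105) = 0*(-3) + 14910 = 0 + 14910 = 14910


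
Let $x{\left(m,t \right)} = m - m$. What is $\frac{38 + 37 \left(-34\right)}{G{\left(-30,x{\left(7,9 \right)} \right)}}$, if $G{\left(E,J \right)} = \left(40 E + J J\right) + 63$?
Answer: $\frac{1220}{1137} \approx 1.073$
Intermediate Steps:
$x{\left(m,t \right)} = 0$
$G{\left(E,J \right)} = 63 + J^{2} + 40 E$ ($G{\left(E,J \right)} = \left(40 E + J^{2}\right) + 63 = \left(J^{2} + 40 E\right) + 63 = 63 + J^{2} + 40 E$)
$\frac{38 + 37 \left(-34\right)}{G{\left(-30,x{\left(7,9 \right)} \right)}} = \frac{38 + 37 \left(-34\right)}{63 + 0^{2} + 40 \left(-30\right)} = \frac{38 - 1258}{63 + 0 - 1200} = - \frac{1220}{-1137} = \left(-1220\right) \left(- \frac{1}{1137}\right) = \frac{1220}{1137}$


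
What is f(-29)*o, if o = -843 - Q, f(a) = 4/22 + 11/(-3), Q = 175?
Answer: 117070/33 ≈ 3547.6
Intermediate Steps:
f(a) = -115/33 (f(a) = 4*(1/22) + 11*(-1/3) = 2/11 - 11/3 = -115/33)
o = -1018 (o = -843 - 1*175 = -843 - 175 = -1018)
f(-29)*o = -115/33*(-1018) = 117070/33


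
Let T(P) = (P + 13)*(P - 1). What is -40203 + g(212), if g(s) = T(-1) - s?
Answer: -40439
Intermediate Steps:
T(P) = (-1 + P)*(13 + P) (T(P) = (13 + P)*(-1 + P) = (-1 + P)*(13 + P))
g(s) = -24 - s (g(s) = (-13 + (-1)² + 12*(-1)) - s = (-13 + 1 - 12) - s = -24 - s)
-40203 + g(212) = -40203 + (-24 - 1*212) = -40203 + (-24 - 212) = -40203 - 236 = -40439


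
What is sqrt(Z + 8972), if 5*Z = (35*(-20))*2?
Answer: 2*sqrt(2173) ≈ 93.231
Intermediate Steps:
Z = -280 (Z = ((35*(-20))*2)/5 = (-700*2)/5 = (1/5)*(-1400) = -280)
sqrt(Z + 8972) = sqrt(-280 + 8972) = sqrt(8692) = 2*sqrt(2173)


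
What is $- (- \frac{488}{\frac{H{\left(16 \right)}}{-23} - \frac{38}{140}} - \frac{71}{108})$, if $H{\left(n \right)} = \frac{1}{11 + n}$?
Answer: $- \frac{2290200181}{1281852} \approx -1786.6$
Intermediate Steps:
$- (- \frac{488}{\frac{H{\left(16 \right)}}{-23} - \frac{38}{140}} - \frac{71}{108}) = - (- \frac{488}{\frac{1}{\left(11 + 16\right) \left(-23\right)} - \frac{38}{140}} - \frac{71}{108}) = - (- \frac{488}{\frac{1}{27} \left(- \frac{1}{23}\right) - \frac{19}{70}} - \frac{71}{108}) = - (- \frac{488}{- \frac{1}{621} - \frac{19}{70}} - \frac{71}{108}) = - (- \frac{488}{- \frac{11869}{43470}} - \frac{71}{108}) = - (\left(-488\right) \left(- \frac{43470}{11869}\right) - \frac{71}{108}) = - (\frac{21213360}{11869} - \frac{71}{108}) = \left(-1\right) \frac{2290200181}{1281852} = - \frac{2290200181}{1281852}$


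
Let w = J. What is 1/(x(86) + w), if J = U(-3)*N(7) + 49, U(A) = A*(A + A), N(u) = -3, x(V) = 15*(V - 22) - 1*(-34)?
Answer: 1/989 ≈ 0.0010111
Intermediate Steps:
x(V) = -296 + 15*V (x(V) = 15*(-22 + V) + 34 = (-330 + 15*V) + 34 = -296 + 15*V)
U(A) = 2*A² (U(A) = A*(2*A) = 2*A²)
J = -5 (J = (2*(-3)²)*(-3) + 49 = (2*9)*(-3) + 49 = 18*(-3) + 49 = -54 + 49 = -5)
w = -5
1/(x(86) + w) = 1/((-296 + 15*86) - 5) = 1/((-296 + 1290) - 5) = 1/(994 - 5) = 1/989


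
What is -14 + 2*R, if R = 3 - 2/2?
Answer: -10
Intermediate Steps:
R = 2 (R = 3 - 2*½ = 3 - 1 = 2)
-14 + 2*R = -14 + 2*2 = -14 + 4 = -10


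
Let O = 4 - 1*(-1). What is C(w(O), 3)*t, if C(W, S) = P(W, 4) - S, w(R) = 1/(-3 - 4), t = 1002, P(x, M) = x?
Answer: -22044/7 ≈ -3149.1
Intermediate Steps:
O = 5 (O = 4 + 1 = 5)
w(R) = -⅐ (w(R) = 1/(-7) = -⅐)
C(W, S) = W - S
C(w(O), 3)*t = (-⅐ - 1*3)*1002 = (-⅐ - 3)*1002 = -22/7*1002 = -22044/7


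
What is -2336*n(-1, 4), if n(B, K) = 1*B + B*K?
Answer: 11680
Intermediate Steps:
n(B, K) = B + B*K
-2336*n(-1, 4) = -(-2336)*(1 + 4) = -(-2336)*5 = -2336*(-5) = 11680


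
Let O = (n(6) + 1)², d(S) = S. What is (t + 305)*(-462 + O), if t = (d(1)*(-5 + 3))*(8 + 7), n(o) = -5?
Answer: -122650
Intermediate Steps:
t = -30 (t = (1*(-5 + 3))*(8 + 7) = (1*(-2))*15 = -2*15 = -30)
O = 16 (O = (-5 + 1)² = (-4)² = 16)
(t + 305)*(-462 + O) = (-30 + 305)*(-462 + 16) = 275*(-446) = -122650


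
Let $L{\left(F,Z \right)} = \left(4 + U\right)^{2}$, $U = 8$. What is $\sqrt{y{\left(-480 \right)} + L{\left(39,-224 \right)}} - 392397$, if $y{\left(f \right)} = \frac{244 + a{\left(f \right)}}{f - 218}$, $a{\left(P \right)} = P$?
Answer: $-392397 + \frac{\sqrt{17580526}}{349} \approx -3.9239 \cdot 10^{5}$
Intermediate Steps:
$L{\left(F,Z \right)} = 144$ ($L{\left(F,Z \right)} = \left(4 + 8\right)^{2} = 12^{2} = 144$)
$y{\left(f \right)} = \frac{244 + f}{-218 + f}$ ($y{\left(f \right)} = \frac{244 + f}{f - 218} = \frac{244 + f}{-218 + f}$)
$\sqrt{y{\left(-480 \right)} + L{\left(39,-224 \right)}} - 392397 = \sqrt{\frac{244 - 480}{-218 - 480} + 144} - 392397 = \sqrt{\frac{1}{-698} \left(-236\right) + 144} - 392397 = \sqrt{\left(- \frac{1}{698}\right) \left(-236\right) + 144} - 392397 = \sqrt{\frac{118}{349} + 144} - 392397 = \sqrt{\frac{50374}{349}} - 392397 = \frac{\sqrt{17580526}}{349} - 392397 = -392397 + \frac{\sqrt{17580526}}{349}$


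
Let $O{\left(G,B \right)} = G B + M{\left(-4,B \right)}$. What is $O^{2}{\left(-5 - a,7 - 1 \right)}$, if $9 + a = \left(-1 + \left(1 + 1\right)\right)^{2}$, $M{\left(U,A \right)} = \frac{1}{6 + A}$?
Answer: $\frac{47089}{144} \approx 327.01$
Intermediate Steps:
$a = -8$ ($a = -9 + \left(-1 + \left(1 + 1\right)\right)^{2} = -9 + \left(-1 + 2\right)^{2} = -9 + 1^{2} = -9 + 1 = -8$)
$O{\left(G,B \right)} = \frac{1}{6 + B} + B G$ ($O{\left(G,B \right)} = G B + \frac{1}{6 + B} = B G + \frac{1}{6 + B} = \frac{1}{6 + B} + B G$)
$O^{2}{\left(-5 - a,7 - 1 \right)} = \left(\frac{1 + \left(7 - 1\right) \left(-5 - -8\right) \left(6 + \left(7 - 1\right)\right)}{6 + \left(7 - 1\right)}\right)^{2} = \left(\frac{1 + \left(7 - 1\right) \left(-5 + 8\right) \left(6 + \left(7 - 1\right)\right)}{6 + \left(7 - 1\right)}\right)^{2} = \left(\frac{1 + 6 \cdot 3 \left(6 + 6\right)}{6 + 6}\right)^{2} = \left(\frac{1 + 6 \cdot 3 \cdot 12}{12}\right)^{2} = \left(\frac{1 + 216}{12}\right)^{2} = \left(\frac{1}{12} \cdot 217\right)^{2} = \left(\frac{217}{12}\right)^{2} = \frac{47089}{144}$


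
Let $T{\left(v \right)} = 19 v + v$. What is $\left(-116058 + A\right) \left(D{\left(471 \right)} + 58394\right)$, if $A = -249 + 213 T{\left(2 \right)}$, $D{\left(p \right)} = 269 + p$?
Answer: $-6373876458$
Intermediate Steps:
$T{\left(v \right)} = 20 v$
$A = 8271$ ($A = -249 + 213 \cdot 20 \cdot 2 = -249 + 213 \cdot 40 = -249 + 8520 = 8271$)
$\left(-116058 + A\right) \left(D{\left(471 \right)} + 58394\right) = \left(-116058 + 8271\right) \left(\left(269 + 471\right) + 58394\right) = - 107787 \left(740 + 58394\right) = \left(-107787\right) 59134 = -6373876458$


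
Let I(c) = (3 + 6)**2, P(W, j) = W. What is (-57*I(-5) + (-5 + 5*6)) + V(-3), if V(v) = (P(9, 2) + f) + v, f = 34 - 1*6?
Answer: -4558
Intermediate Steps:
f = 28 (f = 34 - 6 = 28)
I(c) = 81 (I(c) = 9**2 = 81)
V(v) = 37 + v (V(v) = (9 + 28) + v = 37 + v)
(-57*I(-5) + (-5 + 5*6)) + V(-3) = (-57*81 + (-5 + 5*6)) + (37 - 3) = (-4617 + (-5 + 30)) + 34 = (-4617 + 25) + 34 = -4592 + 34 = -4558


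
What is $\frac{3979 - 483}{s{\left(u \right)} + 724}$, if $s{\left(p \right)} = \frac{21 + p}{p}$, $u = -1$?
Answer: $\frac{437}{88} \approx 4.9659$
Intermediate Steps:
$s{\left(p \right)} = \frac{21 + p}{p}$
$\frac{3979 - 483}{s{\left(u \right)} + 724} = \frac{3979 - 483}{\frac{21 - 1}{-1} + 724} = \frac{3496}{\left(-1\right) 20 + 724} = \frac{3496}{-20 + 724} = \frac{3496}{704} = 3496 \cdot \frac{1}{704} = \frac{437}{88}$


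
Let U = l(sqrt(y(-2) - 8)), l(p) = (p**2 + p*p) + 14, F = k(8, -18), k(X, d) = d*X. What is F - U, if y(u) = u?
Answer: -138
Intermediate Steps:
k(X, d) = X*d
F = -144 (F = 8*(-18) = -144)
l(p) = 14 + 2*p**2 (l(p) = (p**2 + p**2) + 14 = 2*p**2 + 14 = 14 + 2*p**2)
U = -6 (U = 14 + 2*(sqrt(-2 - 8))**2 = 14 + 2*(sqrt(-10))**2 = 14 + 2*(I*sqrt(10))**2 = 14 + 2*(-10) = 14 - 20 = -6)
F - U = -144 - 1*(-6) = -144 + 6 = -138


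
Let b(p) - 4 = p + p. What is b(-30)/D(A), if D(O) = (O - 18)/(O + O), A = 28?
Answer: -1568/5 ≈ -313.60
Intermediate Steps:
b(p) = 4 + 2*p (b(p) = 4 + (p + p) = 4 + 2*p)
D(O) = (-18 + O)/(2*O) (D(O) = (-18 + O)/((2*O)) = (-18 + O)*(1/(2*O)) = (-18 + O)/(2*O))
b(-30)/D(A) = (4 + 2*(-30))/(((½)*(-18 + 28)/28)) = (4 - 60)/(((½)*(1/28)*10)) = -56/5/28 = -56*28/5 = -1568/5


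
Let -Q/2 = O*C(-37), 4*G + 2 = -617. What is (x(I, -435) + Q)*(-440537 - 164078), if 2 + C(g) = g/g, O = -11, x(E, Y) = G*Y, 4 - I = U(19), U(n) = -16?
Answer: -162748451855/4 ≈ -4.0687e+10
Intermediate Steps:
G = -619/4 (G = -½ + (¼)*(-617) = -½ - 617/4 = -619/4 ≈ -154.75)
I = 20 (I = 4 - 1*(-16) = 4 + 16 = 20)
x(E, Y) = -619*Y/4
C(g) = -1 (C(g) = -2 + g/g = -2 + 1 = -1)
Q = -22 (Q = -(-22)*(-1) = -2*11 = -22)
(x(I, -435) + Q)*(-440537 - 164078) = (-619/4*(-435) - 22)*(-440537 - 164078) = (269265/4 - 22)*(-604615) = (269177/4)*(-604615) = -162748451855/4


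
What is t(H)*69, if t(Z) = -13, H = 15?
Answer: -897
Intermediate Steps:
t(H)*69 = -13*69 = -897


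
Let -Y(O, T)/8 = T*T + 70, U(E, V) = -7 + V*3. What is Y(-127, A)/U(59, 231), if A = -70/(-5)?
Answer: -152/49 ≈ -3.1020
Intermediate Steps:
A = 14 (A = -70*(-1)/5 = -14*(-1) = 14)
U(E, V) = -7 + 3*V
Y(O, T) = -560 - 8*T² (Y(O, T) = -8*(T*T + 70) = -8*(T² + 70) = -8*(70 + T²) = -560 - 8*T²)
Y(-127, A)/U(59, 231) = (-560 - 8*14²)/(-7 + 3*231) = (-560 - 8*196)/(-7 + 693) = (-560 - 1568)/686 = -2128*1/686 = -152/49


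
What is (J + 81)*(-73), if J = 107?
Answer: -13724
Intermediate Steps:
(J + 81)*(-73) = (107 + 81)*(-73) = 188*(-73) = -13724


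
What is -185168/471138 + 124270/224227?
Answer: 8514327062/52820930163 ≈ 0.16119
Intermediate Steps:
-185168/471138 + 124270/224227 = -185168*1/471138 + 124270*(1/224227) = -92584/235569 + 124270/224227 = 8514327062/52820930163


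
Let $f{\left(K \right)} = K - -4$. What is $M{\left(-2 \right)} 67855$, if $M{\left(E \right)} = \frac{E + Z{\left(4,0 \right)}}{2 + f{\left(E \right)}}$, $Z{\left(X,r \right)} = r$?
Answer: $- \frac{67855}{2} \approx -33928.0$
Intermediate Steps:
$f{\left(K \right)} = 4 + K$ ($f{\left(K \right)} = K + 4 = 4 + K$)
$M{\left(E \right)} = \frac{E}{6 + E}$ ($M{\left(E \right)} = \frac{E + 0}{2 + \left(4 + E\right)} = \frac{E}{6 + E}$)
$M{\left(-2 \right)} 67855 = - \frac{2}{6 - 2} \cdot 67855 = - \frac{2}{4} \cdot 67855 = \left(-2\right) \frac{1}{4} \cdot 67855 = \left(- \frac{1}{2}\right) 67855 = - \frac{67855}{2}$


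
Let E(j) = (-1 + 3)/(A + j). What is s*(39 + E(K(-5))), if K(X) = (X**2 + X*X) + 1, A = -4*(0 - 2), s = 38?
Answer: 87514/59 ≈ 1483.3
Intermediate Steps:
A = 8 (A = -4*(-2) = 8)
K(X) = 1 + 2*X**2 (K(X) = (X**2 + X**2) + 1 = 2*X**2 + 1 = 1 + 2*X**2)
E(j) = 2/(8 + j) (E(j) = (-1 + 3)/(8 + j) = 2/(8 + j))
s*(39 + E(K(-5))) = 38*(39 + 2/(8 + (1 + 2*(-5)**2))) = 38*(39 + 2/(8 + (1 + 2*25))) = 38*(39 + 2/(8 + (1 + 50))) = 38*(39 + 2/(8 + 51)) = 38*(39 + 2/59) = 38*(2303/59) = 87514/59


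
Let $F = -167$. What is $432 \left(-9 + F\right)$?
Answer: $-76032$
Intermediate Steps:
$432 \left(-9 + F\right) = 432 \left(-9 - 167\right) = 432 \left(-176\right) = -76032$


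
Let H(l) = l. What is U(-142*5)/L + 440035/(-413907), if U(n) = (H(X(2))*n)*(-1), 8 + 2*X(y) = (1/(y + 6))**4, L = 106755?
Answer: -13148541318953/12065898983424 ≈ -1.0897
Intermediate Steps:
X(y) = -4 + 1/(2*(6 + y)**4) (X(y) = -4 + (1/(y + 6))**4/2 = -4 + (1/(6 + y))**4/2 = -4 + 1/(2*(6 + y)**4))
U(n) = 32767*n/8192 (U(n) = ((-4 + 1/(2*(6 + 2)**4))*n)*(-1) = ((-4 + (1/2)/8**4)*n)*(-1) = ((-4 + (1/2)*(1/4096))*n)*(-1) = ((-4 + 1/8192)*n)*(-1) = -32767*n/8192*(-1) = 32767*n/8192)
U(-142*5)/L + 440035/(-413907) = (32767*(-142*5)/8192)/106755 + 440035/(-413907) = ((32767/8192)*(-710))*(1/106755) + 440035*(-1/413907) = -11632285/4096*1/106755 - 440035/413907 = -2326457/87453696 - 440035/413907 = -13148541318953/12065898983424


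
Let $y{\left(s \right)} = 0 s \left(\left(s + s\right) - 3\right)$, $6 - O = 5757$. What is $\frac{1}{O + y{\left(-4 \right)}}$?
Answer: $- \frac{1}{5751} \approx -0.00017388$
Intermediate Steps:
$O = -5751$ ($O = 6 - 5757 = -5751$)
$y{\left(s \right)} = 0$ ($y{\left(s \right)} = 0 \left(2 s - 3\right) = 0 \left(-3 + 2 s\right) = 0$)
$\frac{1}{O + y{\left(-4 \right)}} = \frac{1}{-5751 + 0} = \frac{1}{-5751} = - \frac{1}{5751}$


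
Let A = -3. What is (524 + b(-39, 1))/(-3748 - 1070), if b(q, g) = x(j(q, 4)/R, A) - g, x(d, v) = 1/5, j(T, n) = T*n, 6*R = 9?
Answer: -436/4015 ≈ -0.10859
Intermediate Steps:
R = 3/2 (R = (⅙)*9 = 3/2 ≈ 1.5000)
x(d, v) = ⅕
b(q, g) = ⅕ - g
(524 + b(-39, 1))/(-3748 - 1070) = (524 + (⅕ - 1*1))/(-3748 - 1070) = (524 + (⅕ - 1))/(-4818) = (524 - ⅘)*(-1/4818) = (2616/5)*(-1/4818) = -436/4015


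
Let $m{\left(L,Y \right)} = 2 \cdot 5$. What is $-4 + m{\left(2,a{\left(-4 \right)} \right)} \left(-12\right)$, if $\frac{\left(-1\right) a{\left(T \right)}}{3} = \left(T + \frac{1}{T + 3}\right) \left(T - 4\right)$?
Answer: $-124$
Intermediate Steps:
$a{\left(T \right)} = - 3 \left(-4 + T\right) \left(T + \frac{1}{3 + T}\right)$ ($a{\left(T \right)} = - 3 \left(T + \frac{1}{T + 3}\right) \left(T - 4\right) = - 3 \left(T + \frac{1}{3 + T}\right) \left(-4 + T\right) = - 3 \left(-4 + T\right) \left(T + \frac{1}{3 + T}\right)$)
$m{\left(L,Y \right)} = 10$
$-4 + m{\left(2,a{\left(-4 \right)} \right)} \left(-12\right) = -4 + 10 \left(-12\right) = -4 - 120 = -124$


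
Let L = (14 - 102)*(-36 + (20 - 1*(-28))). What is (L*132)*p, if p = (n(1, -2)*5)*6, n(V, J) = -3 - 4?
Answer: 29272320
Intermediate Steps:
n(V, J) = -7
L = -1056 (L = -88*(-36 + (20 + 28)) = -88*(-36 + 48) = -88*12 = -1056)
p = -210 (p = -7*5*6 = -35*6 = -210)
(L*132)*p = -1056*132*(-210) = -139392*(-210) = 29272320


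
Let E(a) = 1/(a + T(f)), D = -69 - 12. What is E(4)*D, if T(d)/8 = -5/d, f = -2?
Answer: -27/8 ≈ -3.3750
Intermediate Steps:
T(d) = -40/d (T(d) = 8*(-5/d) = -40/d)
D = -81
E(a) = 1/(20 + a) (E(a) = 1/(a - 40/(-2)) = 1/(a - 40*(-½)) = 1/(a + 20) = 1/(20 + a))
E(4)*D = -81/(20 + 4) = -81/24 = (1/24)*(-81) = -27/8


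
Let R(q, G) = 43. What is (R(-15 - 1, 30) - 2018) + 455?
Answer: -1520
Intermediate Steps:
(R(-15 - 1, 30) - 2018) + 455 = (43 - 2018) + 455 = -1975 + 455 = -1520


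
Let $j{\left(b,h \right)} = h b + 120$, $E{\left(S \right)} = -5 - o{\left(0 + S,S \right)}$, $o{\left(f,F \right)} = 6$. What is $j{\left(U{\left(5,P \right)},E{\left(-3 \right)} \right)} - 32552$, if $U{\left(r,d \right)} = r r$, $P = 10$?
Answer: $-32707$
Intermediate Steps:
$U{\left(r,d \right)} = r^{2}$
$E{\left(S \right)} = -11$ ($E{\left(S \right)} = -5 - 6 = -11$)
$j{\left(b,h \right)} = 120 + b h$ ($j{\left(b,h \right)} = b h + 120 = 120 + b h$)
$j{\left(U{\left(5,P \right)},E{\left(-3 \right)} \right)} - 32552 = \left(120 + 5^{2} \left(-11\right)\right) - 32552 = \left(120 + 25 \left(-11\right)\right) - 32552 = \left(120 - 275\right) - 32552 = -155 - 32552 = -32707$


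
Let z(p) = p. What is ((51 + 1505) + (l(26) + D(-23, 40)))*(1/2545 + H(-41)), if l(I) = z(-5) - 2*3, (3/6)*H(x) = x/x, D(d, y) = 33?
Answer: 8033598/2545 ≈ 3156.6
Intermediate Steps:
H(x) = 2 (H(x) = 2*(x/x) = 2*1 = 2)
l(I) = -11 (l(I) = -5 - 2*3 = -5 - 6 = -11)
((51 + 1505) + (l(26) + D(-23, 40)))*(1/2545 + H(-41)) = ((51 + 1505) + (-11 + 33))*(1/2545 + 2) = (1556 + 22)*(1/2545 + 2) = 1578*(5091/2545) = 8033598/2545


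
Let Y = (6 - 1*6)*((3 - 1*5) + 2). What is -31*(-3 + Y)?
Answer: 93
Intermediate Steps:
Y = 0 (Y = (6 - 6)*((3 - 5) + 2) = 0*(-2 + 2) = 0*0 = 0)
-31*(-3 + Y) = -31*(-3 + 0) = -31*(-3) = 93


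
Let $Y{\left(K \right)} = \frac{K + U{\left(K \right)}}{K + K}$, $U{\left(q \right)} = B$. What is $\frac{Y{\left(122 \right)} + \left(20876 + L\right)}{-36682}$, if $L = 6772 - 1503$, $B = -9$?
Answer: $- \frac{6379493}{8950408} \approx -0.71276$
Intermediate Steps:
$U{\left(q \right)} = -9$
$L = 5269$
$Y{\left(K \right)} = \frac{-9 + K}{2 K}$ ($Y{\left(K \right)} = \frac{K - 9}{K + K} = \frac{-9 + K}{2 K}$)
$\frac{Y{\left(122 \right)} + \left(20876 + L\right)}{-36682} = \frac{\frac{-9 + 122}{2 \cdot 122} + \left(20876 + 5269\right)}{-36682} = \left(\frac{1}{2} \cdot \frac{1}{122} \cdot 113 + 26145\right) \left(- \frac{1}{36682}\right) = \left(\frac{113}{244} + 26145\right) \left(- \frac{1}{36682}\right) = \frac{6379493}{244} \left(- \frac{1}{36682}\right) = - \frac{6379493}{8950408}$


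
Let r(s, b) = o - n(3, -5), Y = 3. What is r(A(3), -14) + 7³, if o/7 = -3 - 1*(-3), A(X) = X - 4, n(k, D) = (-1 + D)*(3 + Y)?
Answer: 379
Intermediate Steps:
n(k, D) = -6 + 6*D (n(k, D) = (-1 + D)*(3 + 3) = (-1 + D)*6 = -6 + 6*D)
A(X) = -4 + X
o = 0 (o = 7*(-3 - 1*(-3)) = 7*(-3 + 3) = 7*0 = 0)
r(s, b) = 36 (r(s, b) = 0 - (-6 + 6*(-5)) = 0 - (-6 - 30) = 0 - 1*(-36) = 0 + 36 = 36)
r(A(3), -14) + 7³ = 36 + 7³ = 36 + 343 = 379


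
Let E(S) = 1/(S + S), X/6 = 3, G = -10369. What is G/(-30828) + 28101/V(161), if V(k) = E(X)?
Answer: 31186724977/30828 ≈ 1.0116e+6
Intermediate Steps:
X = 18 (X = 6*3 = 18)
E(S) = 1/(2*S)
V(k) = 1/36 (V(k) = (½)/18 = (½)*(1/18) = 1/36)
G/(-30828) + 28101/V(161) = -10369/(-30828) + 28101/(1/36) = -10369*(-1/30828) + 28101*36 = 10369/30828 + 1011636 = 31186724977/30828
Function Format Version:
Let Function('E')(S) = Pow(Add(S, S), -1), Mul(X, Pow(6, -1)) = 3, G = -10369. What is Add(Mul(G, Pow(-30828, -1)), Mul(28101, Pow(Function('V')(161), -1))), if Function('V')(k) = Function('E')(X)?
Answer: Rational(31186724977, 30828) ≈ 1.0116e+6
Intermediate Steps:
X = 18 (X = Mul(6, 3) = 18)
Function('E')(S) = Mul(Rational(1, 2), Pow(S, -1)) (Function('E')(S) = Pow(Mul(2, S), -1) = Mul(Rational(1, 2), Pow(S, -1)))
Function('V')(k) = Rational(1, 36) (Function('V')(k) = Mul(Rational(1, 2), Pow(18, -1)) = Mul(Rational(1, 2), Rational(1, 18)) = Rational(1, 36))
Add(Mul(G, Pow(-30828, -1)), Mul(28101, Pow(Function('V')(161), -1))) = Add(Mul(-10369, Pow(-30828, -1)), Mul(28101, Pow(Rational(1, 36), -1))) = Add(Mul(-10369, Rational(-1, 30828)), Mul(28101, 36)) = Add(Rational(10369, 30828), 1011636) = Rational(31186724977, 30828)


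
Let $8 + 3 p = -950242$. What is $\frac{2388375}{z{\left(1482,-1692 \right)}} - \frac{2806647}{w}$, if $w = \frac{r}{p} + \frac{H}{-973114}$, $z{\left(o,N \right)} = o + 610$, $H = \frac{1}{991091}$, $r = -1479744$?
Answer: $- \frac{127876057497173908470375375}{213254146977006928468} \approx -5.9964 \cdot 10^{5}$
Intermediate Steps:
$p = -316750$ ($p = - \frac{8}{3} + \frac{1}{3} \left(-950242\right) = - \frac{8}{3} - \frac{950242}{3} = -316750$)
$H = \frac{1}{991091} \approx 1.009 \cdot 10^{-6}$
$z{\left(o,N \right)} = 610 + o$
$w = \frac{101937928765299679}{21820557431836750}$ ($w = - \frac{1479744}{-316750} + \frac{1}{991091 \left(-973114\right)} = \left(-1479744\right) \left(- \frac{1}{316750}\right) + \frac{1}{991091} \left(- \frac{1}{973114}\right) = \frac{105696}{22625} - \frac{1}{964444527374} = \frac{101937928765299679}{21820557431836750} \approx 4.6716$)
$\frac{2388375}{z{\left(1482,-1692 \right)}} - \frac{2806647}{w} = \frac{2388375}{610 + 1482} - \frac{2806647}{\frac{101937928765299679}{21820557431836750}} = \frac{2388375}{2092} - \frac{61242602054392318877250}{101937928765299679} = - \frac{127876057497173908470375375}{213254146977006928468}$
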